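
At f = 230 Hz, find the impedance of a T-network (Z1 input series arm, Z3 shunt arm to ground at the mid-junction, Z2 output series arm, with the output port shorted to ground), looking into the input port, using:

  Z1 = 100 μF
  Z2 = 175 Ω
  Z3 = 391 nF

Step 1 — Angular frequency: ω = 2π·f = 2π·230 = 1445 rad/s.
Step 2 — Component impedances:
  Z1: Z = 1/(jωC) = -j/(ω·C) = 0 - j6.92 Ω
  Z2: Z = R = 175 Ω
  Z3: Z = 1/(jωC) = -j/(ω·C) = 0 - j1770 Ω
Step 3 — With the output port shorted to ground, the output series arm Z2 runs from the junction to ground; the shunt arm Z3 also runs from the junction to ground. They appear in parallel: Z3 || Z2 = 173.3 - j17.14 Ω.
Step 4 — Series with input arm Z1: Z_in = Z1 + (Z3 || Z2) = 173.3 - j24.06 Ω = 175∠-7.9° Ω.

Z = 173.3 - j24.06 Ω = 175∠-7.9° Ω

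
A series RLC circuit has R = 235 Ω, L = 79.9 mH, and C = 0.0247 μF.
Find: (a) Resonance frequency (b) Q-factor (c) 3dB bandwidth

Step 1 — Resonance: ω₀ = 1/√(LC) = 1/√(0.0799·2.47e-08) = 2.251e+04 rad/s.
Step 2 — f₀ = ω₀/(2π) = 3583 Hz.
Step 3 — Series Q: Q = ω₀L/R = 2.251e+04·0.0799/235 = 7.653.
Step 4 — Bandwidth: Δω = ω₀/Q = 2941 rad/s; BW = Δω/(2π) = 468.1 Hz.

(a) f₀ = 3583 Hz  (b) Q = 7.653  (c) BW = 468.1 Hz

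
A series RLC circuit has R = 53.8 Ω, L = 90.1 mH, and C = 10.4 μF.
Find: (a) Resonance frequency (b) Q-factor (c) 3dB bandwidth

Step 1 — Resonance condition Im(Z)=0 gives ω₀ = 1/√(LC).
Step 2 — ω₀ = 1/√(0.0901·1.04e-05) = 1033 rad/s.
Step 3 — f₀ = ω₀/(2π) = 164.4 Hz.
Step 4 — Series Q: Q = ω₀L/R = 1033·0.0901/53.8 = 1.73.
Step 5 — 3dB bandwidth: Δω = ω₀/Q = 597.1 rad/s; BW = Δω/(2π) = 95.03 Hz.

(a) f₀ = 164.4 Hz  (b) Q = 1.73  (c) BW = 95.03 Hz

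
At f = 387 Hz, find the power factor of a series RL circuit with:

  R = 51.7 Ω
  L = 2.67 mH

Step 1 — Angular frequency: ω = 2π·f = 2π·387 = 2432 rad/s.
Step 2 — Component impedances:
  R: Z = R = 51.7 Ω
  L: Z = jωL = j·2432·0.00267 = 0 + j6.492 Ω
Step 3 — Series combination: Z_total = R + L = 51.7 + j6.492 Ω = 52.11∠7.2° Ω.
Step 4 — Power factor: PF = cos(φ) = Re(Z)/|Z| = 51.7/52.106 = 0.9922.
Step 5 — Type: Im(Z) = 6.492 ⇒ lagging (phase φ = 7.2°).

PF = 0.9922 (lagging, φ = 7.2°)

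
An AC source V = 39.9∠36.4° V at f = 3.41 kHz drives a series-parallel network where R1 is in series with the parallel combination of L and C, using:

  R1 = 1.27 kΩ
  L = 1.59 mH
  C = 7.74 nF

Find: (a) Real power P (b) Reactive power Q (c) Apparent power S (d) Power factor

Step 1 — Angular frequency: ω = 2π·f = 2π·3410 = 2.143e+04 rad/s.
Step 2 — Component impedances:
  R1: Z = R = 1270 Ω
  L: Z = jωL = j·2.143e+04·0.00159 = 0 + j34.07 Ω
  C: Z = 1/(jωC) = -j/(ω·C) = 0 - j6030 Ω
Step 3 — Parallel branch: L || C = 1/(1/L + 1/C) = 0 + j34.26 Ω.
Step 4 — Series with R1: Z_total = R1 + (L || C) = 1270 + j34.26 Ω = 1270∠1.5° Ω.
Step 5 — Source phasor: V = 39.9∠36.4° V = 32.12 + j23.68 V.
Step 6 — Current: I = V / Z = 0.02577 + j0.01795 A = 0.03141∠34.9° A.
Step 7 — Complex power: S = V·I* = 1.253 + j0.03379 VA.
Step 8 — Real power: P = Re(S) = 1.253 W.
Step 9 — Reactive power: Q = Im(S) = 0.03379 VAR.
Step 10 — Apparent power: |S| = 1.253 VA.
Step 11 — Power factor: PF = P/|S| = 0.9996 (lagging).

(a) P = 1.253 W  (b) Q = 0.03379 VAR  (c) S = 1.253 VA  (d) PF = 0.9996 (lagging)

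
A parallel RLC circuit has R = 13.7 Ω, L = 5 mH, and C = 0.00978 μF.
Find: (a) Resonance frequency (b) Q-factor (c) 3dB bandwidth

Step 1 — Resonance: ω₀ = 1/√(LC) = 1/√(0.005·9.78e-09) = 1.43e+05 rad/s.
Step 2 — f₀ = ω₀/(2π) = 2.276e+04 Hz.
Step 3 — Parallel Q: Q = R/(ω₀L) = 13.7/(1.43e+05·0.005) = 0.01916.
Step 4 — Bandwidth: Δω = ω₀/Q = 7.463e+06 rad/s; BW = Δω/(2π) = 1.188e+06 Hz.

(a) f₀ = 2.276e+04 Hz  (b) Q = 0.01916  (c) BW = 1.188e+06 Hz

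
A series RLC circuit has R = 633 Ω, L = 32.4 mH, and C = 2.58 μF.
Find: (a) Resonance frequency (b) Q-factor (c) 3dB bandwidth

Step 1 — Resonance: ω₀ = 1/√(LC) = 1/√(0.0324·2.58e-06) = 3459 rad/s.
Step 2 — f₀ = ω₀/(2π) = 550.5 Hz.
Step 3 — Series Q: Q = ω₀L/R = 3459·0.0324/633 = 0.177.
Step 4 — Bandwidth: Δω = ω₀/Q = 1.954e+04 rad/s; BW = Δω/(2π) = 3109 Hz.

(a) f₀ = 550.5 Hz  (b) Q = 0.177  (c) BW = 3109 Hz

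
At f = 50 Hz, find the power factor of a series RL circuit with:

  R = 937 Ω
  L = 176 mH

Step 1 — Angular frequency: ω = 2π·f = 2π·50 = 314.2 rad/s.
Step 2 — Component impedances:
  R: Z = R = 937 Ω
  L: Z = jωL = j·314.2·0.176 = 0 + j55.29 Ω
Step 3 — Series combination: Z_total = R + L = 937 + j55.29 Ω = 938.6∠3.4° Ω.
Step 4 — Power factor: PF = cos(φ) = Re(Z)/|Z| = 937/938.6 = 0.9983.
Step 5 — Type: Im(Z) = 55.29 ⇒ lagging (phase φ = 3.4°).

PF = 0.9983 (lagging, φ = 3.4°)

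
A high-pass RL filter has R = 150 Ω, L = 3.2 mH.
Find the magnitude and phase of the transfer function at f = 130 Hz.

Step 1 — Angular frequency: ω = 2π·130 = 816.8 rad/s.
Step 2 — Transfer function: H(jω) = jωL/(R + jωL).
Step 3 — Numerator jωL = j·2.614; denominator R + jωL = 150 + j2.614.
Step 4 — H = 0.0003036 + j0.01742.
Step 5 — Magnitude: |H| = 0.01742 (-35.2 dB); phase: φ = 89.0°.

|H| = 0.01742 (-35.2 dB), φ = 89.0°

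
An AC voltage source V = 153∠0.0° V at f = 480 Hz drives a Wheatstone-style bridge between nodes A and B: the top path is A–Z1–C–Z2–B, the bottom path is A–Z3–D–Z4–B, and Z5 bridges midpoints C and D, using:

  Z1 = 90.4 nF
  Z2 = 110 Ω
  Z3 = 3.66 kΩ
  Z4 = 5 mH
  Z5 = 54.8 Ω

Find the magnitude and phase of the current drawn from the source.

Step 1 — Angular frequency: ω = 2π·f = 2π·480 = 3016 rad/s.
Step 2 — Component impedances:
  Z1: Z = 1/(jωC) = -j/(ω·C) = 0 - j3668 Ω
  Z2: Z = R = 110 Ω
  Z3: Z = R = 3660 Ω
  Z4: Z = jωL = j·3016·0.005 = 0 + j15.08 Ω
  Z5: Z = R = 54.8 Ω
Step 3 — Bridge requires nodal analysis (the Z5 bridge couples midpoints C and D, so the two paths cannot be reduced to a simple series/parallel combination). Setting node B to ground and injecting 1 A at node A, the 3-node admittance system at A, C, D solves to V_A = Z_AB = 1839 - j1802 Ω = 2575∠-44.4° Ω.
Step 4 — Source phasor: V = 153∠0.0° V = 153 V.
Step 5 — Ohm's law: I = V / Z_total = (153) / (1839 - j1802) = 0.04244 + j0.04159 A.
Step 6 — Convert to polar: |I| = 0.05942 A, ∠I = 44.4°.

I = 0.05942∠44.4° A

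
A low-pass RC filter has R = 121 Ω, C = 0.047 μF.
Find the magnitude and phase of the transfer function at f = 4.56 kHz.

Step 1 — Angular frequency: ω = 2π·4560 = 2.865e+04 rad/s.
Step 2 — Transfer function: H(jω) = 1/(1 + jωRC).
Step 3 — Denominator: 1 + jωRC = 1 + j·2.865e+04·121·4.7e-08 = 1 + j0.1629.
Step 4 — H = 0.9741 - j0.1587.
Step 5 — Magnitude: |H| = 0.987 (-0.1 dB); phase: φ = -9.3°.

|H| = 0.987 (-0.1 dB), φ = -9.3°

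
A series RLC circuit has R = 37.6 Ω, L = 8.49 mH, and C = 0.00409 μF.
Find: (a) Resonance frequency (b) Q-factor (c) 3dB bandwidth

Step 1 — Resonance: ω₀ = 1/√(LC) = 1/√(0.00849·4.09e-09) = 1.697e+05 rad/s.
Step 2 — f₀ = ω₀/(2π) = 2.701e+04 Hz.
Step 3 — Series Q: Q = ω₀L/R = 1.697e+05·0.00849/37.6 = 38.32.
Step 4 — Bandwidth: Δω = ω₀/Q = 4429 rad/s; BW = Δω/(2π) = 704.9 Hz.

(a) f₀ = 2.701e+04 Hz  (b) Q = 38.32  (c) BW = 704.9 Hz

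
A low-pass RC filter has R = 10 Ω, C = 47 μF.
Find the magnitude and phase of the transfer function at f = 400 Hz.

Step 1 — Angular frequency: ω = 2π·400 = 2513 rad/s.
Step 2 — Transfer function: H(jω) = 1/(1 + jωRC).
Step 3 — Denominator: 1 + jωRC = 1 + j·2513·10·4.7e-05 = 1 + j1.181.
Step 4 — H = 0.4175 - j0.4931.
Step 5 — Magnitude: |H| = 0.6461 (-3.8 dB); phase: φ = -49.7°.

|H| = 0.6461 (-3.8 dB), φ = -49.7°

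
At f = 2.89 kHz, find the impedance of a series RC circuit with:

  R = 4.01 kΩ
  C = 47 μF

Step 1 — Angular frequency: ω = 2π·f = 2π·2890 = 1.816e+04 rad/s.
Step 2 — Component impedances:
  R: Z = R = 4010 Ω
  C: Z = 1/(jωC) = -j/(ω·C) = 0 - j1.172 Ω
Step 3 — Series combination: Z_total = R + C = 4010 - j1.172 Ω = 4010∠-0.0° Ω.

Z = 4010 - j1.172 Ω = 4010∠-0.0° Ω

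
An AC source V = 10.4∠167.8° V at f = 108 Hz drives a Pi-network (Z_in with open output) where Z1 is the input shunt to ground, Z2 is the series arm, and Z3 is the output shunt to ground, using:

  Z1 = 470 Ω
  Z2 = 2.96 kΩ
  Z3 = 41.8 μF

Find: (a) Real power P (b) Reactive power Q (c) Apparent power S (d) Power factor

Step 1 — Angular frequency: ω = 2π·f = 2π·108 = 678.6 rad/s.
Step 2 — Component impedances:
  Z1: Z = R = 470 Ω
  Z2: Z = R = 2960 Ω
  Z3: Z = 1/(jωC) = -j/(ω·C) = 0 - j35.25 Ω
Step 3 — With open output, the series arm Z2 and the output shunt Z3 appear in series to ground: Z2 + Z3 = 2960 - j35.25 Ω.
Step 4 — Parallel with input shunt Z1: Z_in = Z1 || (Z2 + Z3) = 405.6 - j0.6619 Ω = 405.6∠-0.1° Ω.
Step 5 — Source phasor: V = 10.4∠167.8° V = -10.17 + j2.198 V.
Step 6 — Current: I = V / Z = -0.02507 + j0.005378 A = 0.02564∠167.9° A.
Step 7 — Complex power: S = V·I* = 0.2667 - j0.0004352 VA.
Step 8 — Real power: P = Re(S) = 0.2667 W.
Step 9 — Reactive power: Q = Im(S) = -0.0004352 VAR.
Step 10 — Apparent power: |S| = 0.2667 VA.
Step 11 — Power factor: PF = P/|S| = 1 (leading).

(a) P = 0.2667 W  (b) Q = -0.0004352 VAR  (c) S = 0.2667 VA  (d) PF = 1 (leading)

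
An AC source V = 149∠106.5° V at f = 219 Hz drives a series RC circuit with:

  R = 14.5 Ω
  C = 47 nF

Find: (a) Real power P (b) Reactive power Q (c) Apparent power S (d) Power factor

Step 1 — Angular frequency: ω = 2π·f = 2π·219 = 1376 rad/s.
Step 2 — Component impedances:
  R: Z = R = 14.5 Ω
  C: Z = 1/(jωC) = -j/(ω·C) = 0 - j1.546e+04 Ω
Step 3 — Series combination: Z_total = R + C = 14.5 - j1.546e+04 Ω = 1.546e+04∠-89.9° Ω.
Step 4 — Source phasor: V = 149∠106.5° V = -42.32 + j142.9 V.
Step 5 — Current: I = V / Z = -0.009242 - j0.002728 A = 0.009636∠-163.6° A.
Step 6 — Complex power: S = V·I* = 0.001346 - j1.436 VA.
Step 7 — Real power: P = Re(S) = 0.001346 W.
Step 8 — Reactive power: Q = Im(S) = -1.436 VAR.
Step 9 — Apparent power: |S| = 1.436 VA.
Step 10 — Power factor: PF = P/|S| = 0.0009378 (leading).

(a) P = 0.001346 W  (b) Q = -1.436 VAR  (c) S = 1.436 VA  (d) PF = 0.0009378 (leading)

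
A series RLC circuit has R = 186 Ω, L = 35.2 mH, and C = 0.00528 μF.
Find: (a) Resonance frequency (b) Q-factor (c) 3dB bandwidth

Step 1 — Resonance: ω₀ = 1/√(LC) = 1/√(0.0352·5.28e-09) = 7.335e+04 rad/s.
Step 2 — f₀ = ω₀/(2π) = 1.167e+04 Hz.
Step 3 — Series Q: Q = ω₀L/R = 7.335e+04·0.0352/186 = 13.88.
Step 4 — Bandwidth: Δω = ω₀/Q = 5284 rad/s; BW = Δω/(2π) = 841 Hz.

(a) f₀ = 1.167e+04 Hz  (b) Q = 13.88  (c) BW = 841 Hz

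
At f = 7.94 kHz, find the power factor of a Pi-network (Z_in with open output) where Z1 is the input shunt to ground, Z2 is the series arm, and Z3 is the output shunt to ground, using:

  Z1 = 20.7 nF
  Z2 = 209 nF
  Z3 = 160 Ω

Step 1 — Angular frequency: ω = 2π·f = 2π·7940 = 4.989e+04 rad/s.
Step 2 — Component impedances:
  Z1: Z = 1/(jωC) = -j/(ω·C) = 0 - j968.3 Ω
  Z2: Z = 1/(jωC) = -j/(ω·C) = 0 - j95.91 Ω
  Z3: Z = R = 160 Ω
Step 3 — With open output, the series arm Z2 and the output shunt Z3 appear in series to ground: Z2 + Z3 = 160 - j95.91 Ω.
Step 4 — Parallel with input shunt Z1: Z_in = Z1 || (Z2 + Z3) = 129.5 - j106.7 Ω = 167.8∠-39.5° Ω.
Step 5 — Power factor: PF = cos(φ) = Re(Z)/|Z| = 129.53/167.85 = 0.7717.
Step 6 — Type: Im(Z) = -106.7 ⇒ leading (phase φ = -39.5°).

PF = 0.7717 (leading, φ = -39.5°)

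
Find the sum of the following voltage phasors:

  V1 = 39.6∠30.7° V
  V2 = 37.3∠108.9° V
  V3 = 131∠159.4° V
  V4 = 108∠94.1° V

Step 1 — Convert each phasor to rectangular form:
  V1 = 39.6·(cos(30.7°) + j·sin(30.7°)) = 34.05 + j20.22 V
  V2 = 37.3·(cos(108.9°) + j·sin(108.9°)) = -12.08 + j35.29 V
  V3 = 131·(cos(159.4°) + j·sin(159.4°)) = -122.6 + j46.09 V
  V4 = 108·(cos(94.1°) + j·sin(94.1°)) = -7.722 + j107.7 V
Step 2 — Sum components: V_total = -108.4 + j209.3 V.
Step 3 — Convert to polar: |V_total| = 235.7 V, ∠V_total = 117.4°.

V_total = 235.7∠117.4° V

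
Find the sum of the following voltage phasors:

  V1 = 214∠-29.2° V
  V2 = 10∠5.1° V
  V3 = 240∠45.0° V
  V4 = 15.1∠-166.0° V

Step 1 — Convert each phasor to rectangular form:
  V1 = 214·(cos(-29.2°) + j·sin(-29.2°)) = 186.8 - j104.4 V
  V2 = 10·(cos(5.1°) + j·sin(5.1°)) = 9.96 + j0.8889 V
  V3 = 240·(cos(45.0°) + j·sin(45.0°)) = 169.7 + j169.7 V
  V4 = 15.1·(cos(-166.0°) + j·sin(-166.0°)) = -14.65 - j3.653 V
Step 2 — Sum components: V_total = 351.8 + j62.54 V.
Step 3 — Convert to polar: |V_total| = 357.3 V, ∠V_total = 10.1°.

V_total = 357.3∠10.1° V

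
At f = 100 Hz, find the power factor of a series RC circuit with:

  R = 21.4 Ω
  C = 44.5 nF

Step 1 — Angular frequency: ω = 2π·f = 2π·100 = 628.3 rad/s.
Step 2 — Component impedances:
  R: Z = R = 21.4 Ω
  C: Z = 1/(jωC) = -j/(ω·C) = 0 - j3.577e+04 Ω
Step 3 — Series combination: Z_total = R + C = 21.4 - j3.577e+04 Ω = 3.577e+04∠-90.0° Ω.
Step 4 — Power factor: PF = cos(φ) = Re(Z)/|Z| = 21.4/3.577e+04 = 0.0005983.
Step 5 — Type: Im(Z) = -3.577e+04 ⇒ leading (phase φ = -90.0°).

PF = 0.0005983 (leading, φ = -90.0°)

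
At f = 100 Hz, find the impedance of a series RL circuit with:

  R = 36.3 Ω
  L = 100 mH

Step 1 — Angular frequency: ω = 2π·f = 2π·100 = 628.3 rad/s.
Step 2 — Component impedances:
  R: Z = R = 36.3 Ω
  L: Z = jωL = j·628.3·0.1 = 0 + j62.83 Ω
Step 3 — Series combination: Z_total = R + L = 36.3 + j62.83 Ω = 72.56∠60.0° Ω.

Z = 36.3 + j62.83 Ω = 72.56∠60.0° Ω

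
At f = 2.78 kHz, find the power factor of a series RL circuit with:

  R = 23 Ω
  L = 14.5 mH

Step 1 — Angular frequency: ω = 2π·f = 2π·2780 = 1.747e+04 rad/s.
Step 2 — Component impedances:
  R: Z = R = 23 Ω
  L: Z = jωL = j·1.747e+04·0.0145 = 0 + j253.3 Ω
Step 3 — Series combination: Z_total = R + L = 23 + j253.3 Ω = 254.3∠84.8° Ω.
Step 4 — Power factor: PF = cos(φ) = Re(Z)/|Z| = 23/254.3 = 0.09044.
Step 5 — Type: Im(Z) = 253.3 ⇒ lagging (phase φ = 84.8°).

PF = 0.09044 (lagging, φ = 84.8°)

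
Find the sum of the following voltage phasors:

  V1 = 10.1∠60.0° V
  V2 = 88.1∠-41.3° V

Step 1 — Convert each phasor to rectangular form:
  V1 = 10.1·(cos(60.0°) + j·sin(60.0°)) = 5.05 + j8.747 V
  V2 = 88.1·(cos(-41.3°) + j·sin(-41.3°)) = 66.19 - j58.15 V
Step 2 — Sum components: V_total = 71.24 - j49.4 V.
Step 3 — Convert to polar: |V_total| = 86.69 V, ∠V_total = -34.7°.

V_total = 86.69∠-34.7° V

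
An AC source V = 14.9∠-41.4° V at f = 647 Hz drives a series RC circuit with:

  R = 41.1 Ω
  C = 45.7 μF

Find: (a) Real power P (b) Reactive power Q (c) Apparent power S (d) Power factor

Step 1 — Angular frequency: ω = 2π·f = 2π·647 = 4065 rad/s.
Step 2 — Component impedances:
  R: Z = R = 41.1 Ω
  C: Z = 1/(jωC) = -j/(ω·C) = 0 - j5.383 Ω
Step 3 — Series combination: Z_total = R + C = 41.1 - j5.383 Ω = 41.45∠-7.5° Ω.
Step 4 — Source phasor: V = 14.9∠-41.4° V = 11.18 - j9.854 V.
Step 5 — Current: I = V / Z = 0.2982 - j0.2007 A = 0.3595∠-33.9° A.
Step 6 — Complex power: S = V·I* = 5.311 - j0.6955 VA.
Step 7 — Real power: P = Re(S) = 5.311 W.
Step 8 — Reactive power: Q = Im(S) = -0.6955 VAR.
Step 9 — Apparent power: |S| = 5.356 VA.
Step 10 — Power factor: PF = P/|S| = 0.9915 (leading).

(a) P = 5.311 W  (b) Q = -0.6955 VAR  (c) S = 5.356 VA  (d) PF = 0.9915 (leading)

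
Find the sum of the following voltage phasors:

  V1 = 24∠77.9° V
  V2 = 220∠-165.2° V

Step 1 — Convert each phasor to rectangular form:
  V1 = 24·(cos(77.9°) + j·sin(77.9°)) = 5.031 + j23.47 V
  V2 = 220·(cos(-165.2°) + j·sin(-165.2°)) = -212.7 - j56.2 V
Step 2 — Sum components: V_total = -207.7 - j32.73 V.
Step 3 — Convert to polar: |V_total| = 210.2 V, ∠V_total = -171.0°.

V_total = 210.2∠-171.0° V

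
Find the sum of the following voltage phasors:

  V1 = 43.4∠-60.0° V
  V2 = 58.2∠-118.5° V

Step 1 — Convert each phasor to rectangular form:
  V1 = 43.4·(cos(-60.0°) + j·sin(-60.0°)) = 21.7 - j37.59 V
  V2 = 58.2·(cos(-118.5°) + j·sin(-118.5°)) = -27.77 - j51.15 V
Step 2 — Sum components: V_total = -6.071 - j88.73 V.
Step 3 — Convert to polar: |V_total| = 88.94 V, ∠V_total = -93.9°.

V_total = 88.94∠-93.9° V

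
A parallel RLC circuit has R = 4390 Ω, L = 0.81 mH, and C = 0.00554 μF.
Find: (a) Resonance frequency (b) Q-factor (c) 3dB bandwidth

Step 1 — Resonance: ω₀ = 1/√(LC) = 1/√(0.00081·5.54e-09) = 4.721e+05 rad/s.
Step 2 — f₀ = ω₀/(2π) = 7.513e+04 Hz.
Step 3 — Parallel Q: Q = R/(ω₀L) = 4390/(4.721e+05·0.00081) = 11.48.
Step 4 — Bandwidth: Δω = ω₀/Q = 4.112e+04 rad/s; BW = Δω/(2π) = 6544 Hz.

(a) f₀ = 7.513e+04 Hz  (b) Q = 11.48  (c) BW = 6544 Hz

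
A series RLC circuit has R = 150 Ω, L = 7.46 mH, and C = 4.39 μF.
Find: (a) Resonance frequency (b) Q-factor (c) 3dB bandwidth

Step 1 — Resonance: ω₀ = 1/√(LC) = 1/√(0.00746·4.39e-06) = 5526 rad/s.
Step 2 — f₀ = ω₀/(2π) = 879.5 Hz.
Step 3 — Series Q: Q = ω₀L/R = 5526·0.00746/150 = 0.2748.
Step 4 — Bandwidth: Δω = ω₀/Q = 2.011e+04 rad/s; BW = Δω/(2π) = 3200 Hz.

(a) f₀ = 879.5 Hz  (b) Q = 0.2748  (c) BW = 3200 Hz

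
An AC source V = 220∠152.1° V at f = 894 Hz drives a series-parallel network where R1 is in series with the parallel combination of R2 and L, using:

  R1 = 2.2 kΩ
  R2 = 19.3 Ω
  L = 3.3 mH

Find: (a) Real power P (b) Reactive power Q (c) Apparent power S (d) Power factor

Step 1 — Angular frequency: ω = 2π·f = 2π·894 = 5617 rad/s.
Step 2 — Component impedances:
  R1: Z = R = 2200 Ω
  R2: Z = R = 19.3 Ω
  L: Z = jωL = j·5617·0.0033 = 0 + j18.54 Ω
Step 3 — Parallel branch: R2 || L = 1/(1/R2 + 1/L) = 9.261 + j9.642 Ω.
Step 4 — Series with R1: Z_total = R1 + (R2 || L) = 2209 + j9.642 Ω = 2209∠0.3° Ω.
Step 5 — Source phasor: V = 220∠152.1° V = -194.4 + j102.9 V.
Step 6 — Current: I = V / Z = -0.0878 + j0.04698 A = 0.09958∠151.8° A.
Step 7 — Complex power: S = V·I* = 21.91 + j0.09561 VA.
Step 8 — Real power: P = Re(S) = 21.91 W.
Step 9 — Reactive power: Q = Im(S) = 0.09561 VAR.
Step 10 — Apparent power: |S| = 21.91 VA.
Step 11 — Power factor: PF = P/|S| = 1 (lagging).

(a) P = 21.91 W  (b) Q = 0.09561 VAR  (c) S = 21.91 VA  (d) PF = 1 (lagging)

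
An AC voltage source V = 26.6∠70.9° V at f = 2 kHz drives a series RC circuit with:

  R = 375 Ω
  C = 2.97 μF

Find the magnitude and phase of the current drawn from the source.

Step 1 — Angular frequency: ω = 2π·f = 2π·2000 = 1.257e+04 rad/s.
Step 2 — Component impedances:
  R: Z = R = 375 Ω
  C: Z = 1/(jωC) = -j/(ω·C) = 0 - j26.79 Ω
Step 3 — Series combination: Z_total = R + C = 375 - j26.79 Ω = 376∠-4.1° Ω.
Step 4 — Source phasor: V = 26.6∠70.9° V = 8.704 + j25.14 V.
Step 5 — Ohm's law: I = V / Z_total = (8.704 + j25.14) / (375 - j26.79) = 0.01833 + j0.06834 A.
Step 6 — Convert to polar: |I| = 0.07075 A, ∠I = 75.0°.

I = 0.07075∠75.0° A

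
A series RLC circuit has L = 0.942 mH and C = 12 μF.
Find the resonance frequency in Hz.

Step 1 — Resonance condition Im(Z)=0 gives ω₀ = 1/√(LC).
Step 2 — ω₀ = 1/√(0.000942·1.2e-05) = 9406 rad/s.
Step 3 — f₀ = ω₀/(2π) = 1497 Hz.

f₀ = 1497 Hz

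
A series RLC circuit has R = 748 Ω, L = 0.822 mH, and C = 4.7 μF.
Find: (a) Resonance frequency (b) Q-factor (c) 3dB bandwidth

Step 1 — Resonance condition Im(Z)=0 gives ω₀ = 1/√(LC).
Step 2 — ω₀ = 1/√(0.000822·4.7e-06) = 1.609e+04 rad/s.
Step 3 — f₀ = ω₀/(2π) = 2561 Hz.
Step 4 — Series Q: Q = ω₀L/R = 1.609e+04·0.000822/748 = 0.01768.
Step 5 — 3dB bandwidth: Δω = ω₀/Q = 9.1e+05 rad/s; BW = Δω/(2π) = 1.448e+05 Hz.

(a) f₀ = 2561 Hz  (b) Q = 0.01768  (c) BW = 1.448e+05 Hz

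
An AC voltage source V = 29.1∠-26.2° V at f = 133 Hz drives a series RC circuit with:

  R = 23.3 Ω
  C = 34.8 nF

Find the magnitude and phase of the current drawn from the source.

Step 1 — Angular frequency: ω = 2π·f = 2π·133 = 835.7 rad/s.
Step 2 — Component impedances:
  R: Z = R = 23.3 Ω
  C: Z = 1/(jωC) = -j/(ω·C) = 0 - j3.439e+04 Ω
Step 3 — Series combination: Z_total = R + C = 23.3 - j3.439e+04 Ω = 3.439e+04∠-90.0° Ω.
Step 4 — Source phasor: V = 29.1∠-26.2° V = 26.11 - j12.85 V.
Step 5 — Ohm's law: I = V / Z_total = (26.11 - j12.85) / (23.3 - j3.439e+04) = 0.0003741 + j0.0007591 A.
Step 6 — Convert to polar: |I| = 0.0008463 A, ∠I = 63.8°.

I = 0.0008463∠63.8° A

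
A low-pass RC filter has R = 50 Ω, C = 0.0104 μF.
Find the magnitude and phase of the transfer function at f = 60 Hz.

Step 1 — Angular frequency: ω = 2π·60 = 377 rad/s.
Step 2 — Transfer function: H(jω) = 1/(1 + jωRC).
Step 3 — Denominator: 1 + jωRC = 1 + j·377·50·1.04e-08 = 1 + j0.000196.
Step 4 — H = 1 - j0.000196.
Step 5 — Magnitude: |H| = 1 (-0.0 dB); phase: φ = -0.0°.

|H| = 1 (-0.0 dB), φ = -0.0°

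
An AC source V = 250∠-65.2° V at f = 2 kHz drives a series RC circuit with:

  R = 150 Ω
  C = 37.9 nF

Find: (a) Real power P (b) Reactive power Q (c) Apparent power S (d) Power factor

Step 1 — Angular frequency: ω = 2π·f = 2π·2000 = 1.257e+04 rad/s.
Step 2 — Component impedances:
  R: Z = R = 150 Ω
  C: Z = 1/(jωC) = -j/(ω·C) = 0 - j2100 Ω
Step 3 — Series combination: Z_total = R + C = 150 - j2100 Ω = 2105∠-85.9° Ω.
Step 4 — Source phasor: V = 250∠-65.2° V = 104.9 - j226.9 V.
Step 5 — Current: I = V / Z = 0.1111 + j0.04201 A = 0.1188∠20.7° A.
Step 6 — Complex power: S = V·I* = 2.116 - j29.62 VA.
Step 7 — Real power: P = Re(S) = 2.116 W.
Step 8 — Reactive power: Q = Im(S) = -29.62 VAR.
Step 9 — Apparent power: |S| = 29.69 VA.
Step 10 — Power factor: PF = P/|S| = 0.07126 (leading).

(a) P = 2.116 W  (b) Q = -29.62 VAR  (c) S = 29.69 VA  (d) PF = 0.07126 (leading)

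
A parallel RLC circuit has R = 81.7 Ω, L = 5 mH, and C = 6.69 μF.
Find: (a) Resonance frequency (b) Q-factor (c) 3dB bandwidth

Step 1 — Resonance: ω₀ = 1/√(LC) = 1/√(0.005·6.69e-06) = 5468 rad/s.
Step 2 — f₀ = ω₀/(2π) = 870.2 Hz.
Step 3 — Parallel Q: Q = R/(ω₀L) = 81.7/(5468·0.005) = 2.988.
Step 4 — Bandwidth: Δω = ω₀/Q = 1830 rad/s; BW = Δω/(2π) = 291.2 Hz.

(a) f₀ = 870.2 Hz  (b) Q = 2.988  (c) BW = 291.2 Hz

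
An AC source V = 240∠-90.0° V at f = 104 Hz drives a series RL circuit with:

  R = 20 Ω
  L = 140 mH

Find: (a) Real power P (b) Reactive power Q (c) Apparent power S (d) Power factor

Step 1 — Angular frequency: ω = 2π·f = 2π·104 = 653.5 rad/s.
Step 2 — Component impedances:
  R: Z = R = 20 Ω
  L: Z = jωL = j·653.5·0.14 = 0 + j91.48 Ω
Step 3 — Series combination: Z_total = R + L = 20 + j91.48 Ω = 93.64∠77.7° Ω.
Step 4 — Source phasor: V = 240∠-90.0° V = 0 - j240 V.
Step 5 — Current: I = V / Z = -2.504 - j0.5474 A = 2.563∠-167.7° A.
Step 6 — Complex power: S = V·I* = 131.4 + j600.9 VA.
Step 7 — Real power: P = Re(S) = 131.4 W.
Step 8 — Reactive power: Q = Im(S) = 600.9 VAR.
Step 9 — Apparent power: |S| = 615.1 VA.
Step 10 — Power factor: PF = P/|S| = 0.2136 (lagging).

(a) P = 131.4 W  (b) Q = 600.9 VAR  (c) S = 615.1 VA  (d) PF = 0.2136 (lagging)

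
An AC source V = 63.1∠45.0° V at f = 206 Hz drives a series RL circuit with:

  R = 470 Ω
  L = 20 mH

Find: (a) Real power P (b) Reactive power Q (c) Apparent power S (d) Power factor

Step 1 — Angular frequency: ω = 2π·f = 2π·206 = 1294 rad/s.
Step 2 — Component impedances:
  R: Z = R = 470 Ω
  L: Z = jωL = j·1294·0.02 = 0 + j25.89 Ω
Step 3 — Series combination: Z_total = R + L = 470 + j25.89 Ω = 470.7∠3.2° Ω.
Step 4 — Source phasor: V = 63.1∠45.0° V = 44.62 + j44.62 V.
Step 5 — Current: I = V / Z = 0.09986 + j0.08943 A = 0.1341∠41.8° A.
Step 6 — Complex power: S = V·I* = 8.446 + j0.4652 VA.
Step 7 — Real power: P = Re(S) = 8.446 W.
Step 8 — Reactive power: Q = Im(S) = 0.4652 VAR.
Step 9 — Apparent power: |S| = 8.459 VA.
Step 10 — Power factor: PF = P/|S| = 0.9985 (lagging).

(a) P = 8.446 W  (b) Q = 0.4652 VAR  (c) S = 8.459 VA  (d) PF = 0.9985 (lagging)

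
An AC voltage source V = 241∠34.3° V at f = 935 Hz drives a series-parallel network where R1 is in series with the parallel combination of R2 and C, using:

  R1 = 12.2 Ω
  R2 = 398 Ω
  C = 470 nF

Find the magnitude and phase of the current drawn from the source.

Step 1 — Angular frequency: ω = 2π·f = 2π·935 = 5875 rad/s.
Step 2 — Component impedances:
  R1: Z = R = 12.2 Ω
  R2: Z = R = 398 Ω
  C: Z = 1/(jωC) = -j/(ω·C) = 0 - j362.2 Ω
Step 3 — Parallel branch: R2 || C = 1/(1/R2 + 1/C) = 180.3 - j198.1 Ω.
Step 4 — Series with R1: Z_total = R1 + (R2 || C) = 192.5 - j198.1 Ω = 276.2∠-45.8° Ω.
Step 5 — Source phasor: V = 241∠34.3° V = 199.1 + j135.8 V.
Step 6 — Ohm's law: I = V / Z_total = (199.1 + j135.8) / (192.5 - j198.1) = 0.1496 + j0.8596 A.
Step 7 — Convert to polar: |I| = 0.8725 A, ∠I = 80.1°.

I = 0.8725∠80.1° A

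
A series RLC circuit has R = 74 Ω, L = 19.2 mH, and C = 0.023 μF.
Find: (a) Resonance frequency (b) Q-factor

Step 1 — Resonance condition Im(Z)=0 gives ω₀ = 1/√(LC).
Step 2 — ω₀ = 1/√(0.0192·2.3e-08) = 4.759e+04 rad/s.
Step 3 — f₀ = ω₀/(2π) = 7574 Hz.
Step 4 — Series Q: Q = ω₀L/R = 4.759e+04·0.0192/74 = 12.35.

(a) f₀ = 7574 Hz  (b) Q = 12.35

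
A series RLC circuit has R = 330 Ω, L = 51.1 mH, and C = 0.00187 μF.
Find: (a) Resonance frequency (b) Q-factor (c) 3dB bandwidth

Step 1 — Resonance: ω₀ = 1/√(LC) = 1/√(0.0511·1.87e-09) = 1.023e+05 rad/s.
Step 2 — f₀ = ω₀/(2π) = 1.628e+04 Hz.
Step 3 — Series Q: Q = ω₀L/R = 1.023e+05·0.0511/330 = 15.84.
Step 4 — Bandwidth: Δω = ω₀/Q = 6458 rad/s; BW = Δω/(2π) = 1028 Hz.

(a) f₀ = 1.628e+04 Hz  (b) Q = 15.84  (c) BW = 1028 Hz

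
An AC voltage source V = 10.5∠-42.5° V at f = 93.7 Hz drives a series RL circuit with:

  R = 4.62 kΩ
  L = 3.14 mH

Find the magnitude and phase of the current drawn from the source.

Step 1 — Angular frequency: ω = 2π·f = 2π·93.7 = 588.7 rad/s.
Step 2 — Component impedances:
  R: Z = R = 4620 Ω
  L: Z = jωL = j·588.7·0.00314 = 0 + j1.849 Ω
Step 3 — Series combination: Z_total = R + L = 4620 + j1.849 Ω = 4620∠0.0° Ω.
Step 4 — Source phasor: V = 10.5∠-42.5° V = 7.741 - j7.094 V.
Step 5 — Ohm's law: I = V / Z_total = (7.741 - j7.094) / (4620 + j1.849) = 0.001675 - j0.001536 A.
Step 6 — Convert to polar: |I| = 0.002273 A, ∠I = -42.5°.

I = 0.002273∠-42.5° A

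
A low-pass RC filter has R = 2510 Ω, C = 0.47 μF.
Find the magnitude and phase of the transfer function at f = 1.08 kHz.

Step 1 — Angular frequency: ω = 2π·1080 = 6786 rad/s.
Step 2 — Transfer function: H(jω) = 1/(1 + jωRC).
Step 3 — Denominator: 1 + jωRC = 1 + j·6786·2510·4.7e-07 = 1 + j8.005.
Step 4 — H = 0.01536 - j0.123.
Step 5 — Magnitude: |H| = 0.124 (-18.1 dB); phase: φ = -82.9°.

|H| = 0.124 (-18.1 dB), φ = -82.9°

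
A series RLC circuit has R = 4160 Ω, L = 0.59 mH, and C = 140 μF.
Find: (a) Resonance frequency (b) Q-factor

Step 1 — Resonance condition Im(Z)=0 gives ω₀ = 1/√(LC).
Step 2 — ω₀ = 1/√(0.00059·0.00014) = 3479 rad/s.
Step 3 — f₀ = ω₀/(2π) = 553.8 Hz.
Step 4 — Series Q: Q = ω₀L/R = 3479·0.00059/4160 = 0.0004935.

(a) f₀ = 553.8 Hz  (b) Q = 0.0004935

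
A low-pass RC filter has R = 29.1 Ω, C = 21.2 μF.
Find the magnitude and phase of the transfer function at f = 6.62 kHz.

Step 1 — Angular frequency: ω = 2π·6620 = 4.159e+04 rad/s.
Step 2 — Transfer function: H(jω) = 1/(1 + jωRC).
Step 3 — Denominator: 1 + jωRC = 1 + j·4.159e+04·29.1·2.12e-05 = 1 + j25.66.
Step 4 — H = 0.001516 - j0.03891.
Step 5 — Magnitude: |H| = 0.03894 (-28.2 dB); phase: φ = -87.8°.

|H| = 0.03894 (-28.2 dB), φ = -87.8°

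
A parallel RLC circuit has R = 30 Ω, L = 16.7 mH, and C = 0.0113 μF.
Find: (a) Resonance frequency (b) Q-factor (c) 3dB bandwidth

Step 1 — Resonance: ω₀ = 1/√(LC) = 1/√(0.0167·1.13e-08) = 7.28e+04 rad/s.
Step 2 — f₀ = ω₀/(2π) = 1.159e+04 Hz.
Step 3 — Parallel Q: Q = R/(ω₀L) = 30/(7.28e+04·0.0167) = 0.02468.
Step 4 — Bandwidth: Δω = ω₀/Q = 2.95e+06 rad/s; BW = Δω/(2π) = 4.695e+05 Hz.

(a) f₀ = 1.159e+04 Hz  (b) Q = 0.02468  (c) BW = 4.695e+05 Hz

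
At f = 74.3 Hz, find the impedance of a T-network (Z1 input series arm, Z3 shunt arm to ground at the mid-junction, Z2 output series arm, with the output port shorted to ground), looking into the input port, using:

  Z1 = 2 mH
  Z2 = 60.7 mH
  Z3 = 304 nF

Step 1 — Angular frequency: ω = 2π·f = 2π·74.3 = 466.8 rad/s.
Step 2 — Component impedances:
  Z1: Z = jωL = j·466.8·0.002 = 0 + j0.9337 Ω
  Z2: Z = jωL = j·466.8·0.0607 = 0 + j28.34 Ω
  Z3: Z = 1/(jωC) = -j/(ω·C) = 0 - j7046 Ω
Step 3 — With the output port shorted to ground, the output series arm Z2 runs from the junction to ground; the shunt arm Z3 also runs from the junction to ground. They appear in parallel: Z3 || Z2 = 0 + j28.45 Ω.
Step 4 — Series with input arm Z1: Z_in = Z1 + (Z3 || Z2) = 0 + j29.39 Ω = 29.39∠90.0° Ω.

Z = 0 + j29.39 Ω = 29.39∠90.0° Ω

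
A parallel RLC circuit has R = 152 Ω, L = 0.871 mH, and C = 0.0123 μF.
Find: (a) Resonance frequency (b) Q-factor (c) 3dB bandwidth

Step 1 — Resonance: ω₀ = 1/√(LC) = 1/√(0.000871·1.23e-08) = 3.055e+05 rad/s.
Step 2 — f₀ = ω₀/(2π) = 4.862e+04 Hz.
Step 3 — Parallel Q: Q = R/(ω₀L) = 152/(3.055e+05·0.000871) = 0.5712.
Step 4 — Bandwidth: Δω = ω₀/Q = 5.349e+05 rad/s; BW = Δω/(2π) = 8.513e+04 Hz.

(a) f₀ = 4.862e+04 Hz  (b) Q = 0.5712  (c) BW = 8.513e+04 Hz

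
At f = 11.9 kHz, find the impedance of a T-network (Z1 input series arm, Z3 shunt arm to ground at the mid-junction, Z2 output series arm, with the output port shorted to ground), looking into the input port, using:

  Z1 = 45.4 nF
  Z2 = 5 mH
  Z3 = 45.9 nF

Step 1 — Angular frequency: ω = 2π·f = 2π·1.19e+04 = 7.477e+04 rad/s.
Step 2 — Component impedances:
  Z1: Z = 1/(jωC) = -j/(ω·C) = 0 - j294.6 Ω
  Z2: Z = jωL = j·7.477e+04·0.005 = 0 + j373.8 Ω
  Z3: Z = 1/(jωC) = -j/(ω·C) = 0 - j291.4 Ω
Step 3 — With the output port shorted to ground, the output series arm Z2 runs from the junction to ground; the shunt arm Z3 also runs from the junction to ground. They appear in parallel: Z3 || Z2 = 0 - j1321 Ω.
Step 4 — Series with input arm Z1: Z_in = Z1 + (Z3 || Z2) = 0 - j1615 Ω = 1615∠-90.0° Ω.

Z = 0 - j1615 Ω = 1615∠-90.0° Ω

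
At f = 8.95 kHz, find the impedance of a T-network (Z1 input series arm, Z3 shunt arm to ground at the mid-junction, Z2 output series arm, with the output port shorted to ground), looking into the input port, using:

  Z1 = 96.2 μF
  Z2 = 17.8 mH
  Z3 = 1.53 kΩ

Step 1 — Angular frequency: ω = 2π·f = 2π·8950 = 5.623e+04 rad/s.
Step 2 — Component impedances:
  Z1: Z = 1/(jωC) = -j/(ω·C) = 0 - j0.1849 Ω
  Z2: Z = jωL = j·5.623e+04·0.0178 = 0 + j1001 Ω
  Z3: Z = R = 1530 Ω
Step 3 — With the output port shorted to ground, the output series arm Z2 runs from the junction to ground; the shunt arm Z3 also runs from the junction to ground. They appear in parallel: Z3 || Z2 = 458.6 + j701 Ω.
Step 4 — Series with input arm Z1: Z_in = Z1 + (Z3 || Z2) = 458.6 + j700.8 Ω = 837.5∠56.8° Ω.

Z = 458.6 + j700.8 Ω = 837.5∠56.8° Ω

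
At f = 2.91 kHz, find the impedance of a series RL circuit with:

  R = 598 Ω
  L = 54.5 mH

Step 1 — Angular frequency: ω = 2π·f = 2π·2910 = 1.828e+04 rad/s.
Step 2 — Component impedances:
  R: Z = R = 598 Ω
  L: Z = jωL = j·1.828e+04·0.0545 = 0 + j996.5 Ω
Step 3 — Series combination: Z_total = R + L = 598 + j996.5 Ω = 1162∠59.0° Ω.

Z = 598 + j996.5 Ω = 1162∠59.0° Ω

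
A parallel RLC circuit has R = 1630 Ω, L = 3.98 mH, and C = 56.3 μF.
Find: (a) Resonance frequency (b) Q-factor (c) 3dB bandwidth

Step 1 — Resonance: ω₀ = 1/√(LC) = 1/√(0.00398·5.63e-05) = 2113 rad/s.
Step 2 — f₀ = ω₀/(2π) = 336.2 Hz.
Step 3 — Parallel Q: Q = R/(ω₀L) = 1630/(2113·0.00398) = 193.9.
Step 4 — Bandwidth: Δω = ω₀/Q = 10.9 rad/s; BW = Δω/(2π) = 1.734 Hz.

(a) f₀ = 336.2 Hz  (b) Q = 193.9  (c) BW = 1.734 Hz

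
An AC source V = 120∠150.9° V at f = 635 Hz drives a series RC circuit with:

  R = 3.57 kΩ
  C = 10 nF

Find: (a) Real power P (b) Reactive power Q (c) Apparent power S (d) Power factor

Step 1 — Angular frequency: ω = 2π·f = 2π·635 = 3990 rad/s.
Step 2 — Component impedances:
  R: Z = R = 3570 Ω
  C: Z = 1/(jωC) = -j/(ω·C) = 0 - j2.506e+04 Ω
Step 3 — Series combination: Z_total = R + C = 3570 - j2.506e+04 Ω = 2.532e+04∠-81.9° Ω.
Step 4 — Source phasor: V = 120∠150.9° V = -104.9 + j58.36 V.
Step 5 — Current: I = V / Z = -0.002866 - j0.003775 A = 0.00474∠-127.2° A.
Step 6 — Complex power: S = V·I* = 0.08021 - j0.5631 VA.
Step 7 — Real power: P = Re(S) = 0.08021 W.
Step 8 — Reactive power: Q = Im(S) = -0.5631 VAR.
Step 9 — Apparent power: |S| = 0.5688 VA.
Step 10 — Power factor: PF = P/|S| = 0.141 (leading).

(a) P = 0.08021 W  (b) Q = -0.5631 VAR  (c) S = 0.5688 VA  (d) PF = 0.141 (leading)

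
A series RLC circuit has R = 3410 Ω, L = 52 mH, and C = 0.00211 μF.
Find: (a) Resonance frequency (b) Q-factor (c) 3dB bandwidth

Step 1 — Resonance: ω₀ = 1/√(LC) = 1/√(0.052·2.11e-09) = 9.547e+04 rad/s.
Step 2 — f₀ = ω₀/(2π) = 1.519e+04 Hz.
Step 3 — Series Q: Q = ω₀L/R = 9.547e+04·0.052/3410 = 1.456.
Step 4 — Bandwidth: Δω = ω₀/Q = 6.558e+04 rad/s; BW = Δω/(2π) = 1.044e+04 Hz.

(a) f₀ = 1.519e+04 Hz  (b) Q = 1.456  (c) BW = 1.044e+04 Hz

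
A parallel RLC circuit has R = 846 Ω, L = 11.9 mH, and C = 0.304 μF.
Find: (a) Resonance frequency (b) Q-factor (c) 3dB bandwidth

Step 1 — Resonance: ω₀ = 1/√(LC) = 1/√(0.0119·3.04e-07) = 1.663e+04 rad/s.
Step 2 — f₀ = ω₀/(2π) = 2646 Hz.
Step 3 — Parallel Q: Q = R/(ω₀L) = 846/(1.663e+04·0.0119) = 4.276.
Step 4 — Bandwidth: Δω = ω₀/Q = 3888 rad/s; BW = Δω/(2π) = 618.8 Hz.

(a) f₀ = 2646 Hz  (b) Q = 4.276  (c) BW = 618.8 Hz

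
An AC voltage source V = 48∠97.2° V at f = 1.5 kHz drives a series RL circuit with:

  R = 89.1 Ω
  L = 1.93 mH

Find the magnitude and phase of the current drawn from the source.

Step 1 — Angular frequency: ω = 2π·f = 2π·1500 = 9425 rad/s.
Step 2 — Component impedances:
  R: Z = R = 89.1 Ω
  L: Z = jωL = j·9425·0.00193 = 0 + j18.19 Ω
Step 3 — Series combination: Z_total = R + L = 89.1 + j18.19 Ω = 90.94∠11.5° Ω.
Step 4 — Source phasor: V = 48∠97.2° V = -6.016 + j47.62 V.
Step 5 — Ohm's law: I = V / Z_total = (-6.016 + j47.62) / (89.1 + j18.19) = 0.03993 + j0.5263 A.
Step 6 — Convert to polar: |I| = 0.5278 A, ∠I = 85.7°.

I = 0.5278∠85.7° A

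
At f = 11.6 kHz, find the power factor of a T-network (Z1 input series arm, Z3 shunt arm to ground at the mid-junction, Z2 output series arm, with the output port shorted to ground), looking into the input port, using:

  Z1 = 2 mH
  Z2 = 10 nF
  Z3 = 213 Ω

Step 1 — Angular frequency: ω = 2π·f = 2π·1.16e+04 = 7.288e+04 rad/s.
Step 2 — Component impedances:
  Z1: Z = jωL = j·7.288e+04·0.002 = 0 + j145.8 Ω
  Z2: Z = 1/(jωC) = -j/(ω·C) = 0 - j1372 Ω
  Z3: Z = R = 213 Ω
Step 3 — With the output port shorted to ground, the output series arm Z2 runs from the junction to ground; the shunt arm Z3 also runs from the junction to ground. They appear in parallel: Z3 || Z2 = 208 - j32.29 Ω.
Step 4 — Series with input arm Z1: Z_in = Z1 + (Z3 || Z2) = 208 + j113.5 Ω = 236.9∠28.6° Ω.
Step 5 — Power factor: PF = cos(φ) = Re(Z)/|Z| = 207.987/236.932 = 0.8778.
Step 6 — Type: Im(Z) = 113.5 ⇒ lagging (phase φ = 28.6°).

PF = 0.8778 (lagging, φ = 28.6°)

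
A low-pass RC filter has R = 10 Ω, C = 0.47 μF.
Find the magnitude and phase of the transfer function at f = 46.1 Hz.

Step 1 — Angular frequency: ω = 2π·46.1 = 289.7 rad/s.
Step 2 — Transfer function: H(jω) = 1/(1 + jωRC).
Step 3 — Denominator: 1 + jωRC = 1 + j·289.7·10·4.7e-07 = 1 + j0.001361.
Step 4 — H = 1 - j0.001361.
Step 5 — Magnitude: |H| = 1 (-0.0 dB); phase: φ = -0.1°.

|H| = 1 (-0.0 dB), φ = -0.1°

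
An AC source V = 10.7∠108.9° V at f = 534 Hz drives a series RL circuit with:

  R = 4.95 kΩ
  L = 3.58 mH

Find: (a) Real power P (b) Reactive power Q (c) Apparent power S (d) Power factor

Step 1 — Angular frequency: ω = 2π·f = 2π·534 = 3355 rad/s.
Step 2 — Component impedances:
  R: Z = R = 4950 Ω
  L: Z = jωL = j·3355·0.00358 = 0 + j12.01 Ω
Step 3 — Series combination: Z_total = R + L = 4950 + j12.01 Ω = 4950∠0.1° Ω.
Step 4 — Source phasor: V = 10.7∠108.9° V = -3.466 + j10.12 V.
Step 5 — Current: I = V / Z = -0.0006952 + j0.002047 A = 0.002162∠108.8° A.
Step 6 — Complex power: S = V·I* = 0.02313 + j5.613e-05 VA.
Step 7 — Real power: P = Re(S) = 0.02313 W.
Step 8 — Reactive power: Q = Im(S) = 5.613e-05 VAR.
Step 9 — Apparent power: |S| = 0.02313 VA.
Step 10 — Power factor: PF = P/|S| = 1 (lagging).

(a) P = 0.02313 W  (b) Q = 5.613e-05 VAR  (c) S = 0.02313 VA  (d) PF = 1 (lagging)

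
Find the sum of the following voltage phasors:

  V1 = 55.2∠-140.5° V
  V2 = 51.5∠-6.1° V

Step 1 — Convert each phasor to rectangular form:
  V1 = 55.2·(cos(-140.5°) + j·sin(-140.5°)) = -42.59 - j35.11 V
  V2 = 51.5·(cos(-6.1°) + j·sin(-6.1°)) = 51.21 - j5.473 V
Step 2 — Sum components: V_total = 8.615 - j40.58 V.
Step 3 — Convert to polar: |V_total| = 41.49 V, ∠V_total = -78.0°.

V_total = 41.49∠-78.0° V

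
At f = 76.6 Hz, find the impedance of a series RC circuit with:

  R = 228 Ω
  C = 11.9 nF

Step 1 — Angular frequency: ω = 2π·f = 2π·76.6 = 481.3 rad/s.
Step 2 — Component impedances:
  R: Z = R = 228 Ω
  C: Z = 1/(jωC) = -j/(ω·C) = 0 - j1.746e+05 Ω
Step 3 — Series combination: Z_total = R + C = 228 - j1.746e+05 Ω = 1.746e+05∠-89.9° Ω.

Z = 228 - j1.746e+05 Ω = 1.746e+05∠-89.9° Ω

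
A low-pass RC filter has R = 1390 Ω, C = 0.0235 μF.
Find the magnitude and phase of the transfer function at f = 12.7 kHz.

Step 1 — Angular frequency: ω = 2π·1.27e+04 = 7.98e+04 rad/s.
Step 2 — Transfer function: H(jω) = 1/(1 + jωRC).
Step 3 — Denominator: 1 + jωRC = 1 + j·7.98e+04·1390·2.35e-08 = 1 + j2.607.
Step 4 — H = 0.1283 - j0.3344.
Step 5 — Magnitude: |H| = 0.3582 (-8.9 dB); phase: φ = -69.0°.

|H| = 0.3582 (-8.9 dB), φ = -69.0°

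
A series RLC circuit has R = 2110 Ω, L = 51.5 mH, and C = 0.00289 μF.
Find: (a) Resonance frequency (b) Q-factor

Step 1 — Resonance condition Im(Z)=0 gives ω₀ = 1/√(LC).
Step 2 — ω₀ = 1/√(0.0515·2.89e-09) = 8.197e+04 rad/s.
Step 3 — f₀ = ω₀/(2π) = 1.305e+04 Hz.
Step 4 — Series Q: Q = ω₀L/R = 8.197e+04·0.0515/2110 = 2.001.

(a) f₀ = 1.305e+04 Hz  (b) Q = 2.001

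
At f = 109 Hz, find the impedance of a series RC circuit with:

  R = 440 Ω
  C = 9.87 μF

Step 1 — Angular frequency: ω = 2π·f = 2π·109 = 684.9 rad/s.
Step 2 — Component impedances:
  R: Z = R = 440 Ω
  C: Z = 1/(jωC) = -j/(ω·C) = 0 - j147.9 Ω
Step 3 — Series combination: Z_total = R + C = 440 - j147.9 Ω = 464.2∠-18.6° Ω.

Z = 440 - j147.9 Ω = 464.2∠-18.6° Ω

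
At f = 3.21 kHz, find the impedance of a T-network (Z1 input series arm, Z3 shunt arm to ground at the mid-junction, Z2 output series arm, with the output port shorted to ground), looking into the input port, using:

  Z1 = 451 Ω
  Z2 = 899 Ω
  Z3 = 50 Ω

Step 1 — Angular frequency: ω = 2π·f = 2π·3210 = 2.017e+04 rad/s.
Step 2 — Component impedances:
  Z1: Z = R = 451 Ω
  Z2: Z = R = 899 Ω
  Z3: Z = R = 50 Ω
Step 3 — With the output port shorted to ground, the output series arm Z2 runs from the junction to ground; the shunt arm Z3 also runs from the junction to ground. They appear in parallel: Z3 || Z2 = 47.37 Ω.
Step 4 — Series with input arm Z1: Z_in = Z1 + (Z3 || Z2) = 498.4 Ω = 498.4∠0.0° Ω.

Z = 498.4 Ω = 498.4∠0.0° Ω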